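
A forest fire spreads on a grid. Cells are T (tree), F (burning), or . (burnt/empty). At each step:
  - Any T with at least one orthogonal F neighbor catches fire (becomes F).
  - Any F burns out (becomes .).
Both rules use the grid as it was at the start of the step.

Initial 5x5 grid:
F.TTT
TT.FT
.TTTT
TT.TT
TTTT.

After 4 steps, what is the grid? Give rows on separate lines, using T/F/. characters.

Step 1: 4 trees catch fire, 2 burn out
  ..TFT
  FT..F
  .TTFT
  TT.TT
  TTTT.
Step 2: 6 trees catch fire, 4 burn out
  ..F.F
  .F...
  .TF.F
  TT.FT
  TTTT.
Step 3: 3 trees catch fire, 6 burn out
  .....
  .....
  .F...
  TT..F
  TTTF.
Step 4: 2 trees catch fire, 3 burn out
  .....
  .....
  .....
  TF...
  TTF..

.....
.....
.....
TF...
TTF..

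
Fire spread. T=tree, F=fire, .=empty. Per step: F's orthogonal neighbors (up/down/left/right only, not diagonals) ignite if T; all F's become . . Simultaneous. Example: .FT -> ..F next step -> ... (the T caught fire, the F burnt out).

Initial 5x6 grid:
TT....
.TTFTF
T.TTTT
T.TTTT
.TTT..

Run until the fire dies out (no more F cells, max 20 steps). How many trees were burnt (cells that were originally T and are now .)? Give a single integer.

Step 1: +4 fires, +2 burnt (F count now 4)
Step 2: +5 fires, +4 burnt (F count now 5)
Step 3: +4 fires, +5 burnt (F count now 4)
Step 4: +2 fires, +4 burnt (F count now 2)
Step 5: +1 fires, +2 burnt (F count now 1)
Step 6: +0 fires, +1 burnt (F count now 0)
Fire out after step 6
Initially T: 18, now '.': 28
Total burnt (originally-T cells now '.'): 16

Answer: 16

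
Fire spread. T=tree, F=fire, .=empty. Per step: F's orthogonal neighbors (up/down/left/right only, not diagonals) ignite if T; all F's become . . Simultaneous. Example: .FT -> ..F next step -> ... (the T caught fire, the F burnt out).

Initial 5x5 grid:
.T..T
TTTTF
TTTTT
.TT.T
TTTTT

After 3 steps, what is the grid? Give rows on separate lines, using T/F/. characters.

Step 1: 3 trees catch fire, 1 burn out
  .T..F
  TTTF.
  TTTTF
  .TT.T
  TTTTT
Step 2: 3 trees catch fire, 3 burn out
  .T...
  TTF..
  TTTF.
  .TT.F
  TTTTT
Step 3: 3 trees catch fire, 3 burn out
  .T...
  TF...
  TTF..
  .TT..
  TTTTF

.T...
TF...
TTF..
.TT..
TTTTF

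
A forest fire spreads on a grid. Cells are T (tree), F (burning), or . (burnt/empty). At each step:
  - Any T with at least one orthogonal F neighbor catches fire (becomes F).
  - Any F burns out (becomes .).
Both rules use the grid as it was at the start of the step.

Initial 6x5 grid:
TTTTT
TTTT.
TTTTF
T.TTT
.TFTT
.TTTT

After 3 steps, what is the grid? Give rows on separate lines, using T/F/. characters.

Step 1: 6 trees catch fire, 2 burn out
  TTTTT
  TTTT.
  TTTF.
  T.FTF
  .F.FT
  .TFTT
Step 2: 6 trees catch fire, 6 burn out
  TTTTT
  TTTF.
  TTF..
  T..F.
  ....F
  .F.FT
Step 3: 4 trees catch fire, 6 burn out
  TTTFT
  TTF..
  TF...
  T....
  .....
  ....F

TTTFT
TTF..
TF...
T....
.....
....F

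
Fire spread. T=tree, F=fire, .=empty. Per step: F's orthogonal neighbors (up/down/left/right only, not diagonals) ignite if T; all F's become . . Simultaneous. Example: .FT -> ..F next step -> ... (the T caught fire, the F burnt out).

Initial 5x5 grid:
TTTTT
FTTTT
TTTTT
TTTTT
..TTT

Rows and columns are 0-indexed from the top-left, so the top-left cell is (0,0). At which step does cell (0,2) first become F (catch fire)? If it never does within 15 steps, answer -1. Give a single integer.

Step 1: cell (0,2)='T' (+3 fires, +1 burnt)
Step 2: cell (0,2)='T' (+4 fires, +3 burnt)
Step 3: cell (0,2)='F' (+4 fires, +4 burnt)
  -> target ignites at step 3
Step 4: cell (0,2)='.' (+4 fires, +4 burnt)
Step 5: cell (0,2)='.' (+4 fires, +4 burnt)
Step 6: cell (0,2)='.' (+2 fires, +4 burnt)
Step 7: cell (0,2)='.' (+1 fires, +2 burnt)
Step 8: cell (0,2)='.' (+0 fires, +1 burnt)
  fire out at step 8

3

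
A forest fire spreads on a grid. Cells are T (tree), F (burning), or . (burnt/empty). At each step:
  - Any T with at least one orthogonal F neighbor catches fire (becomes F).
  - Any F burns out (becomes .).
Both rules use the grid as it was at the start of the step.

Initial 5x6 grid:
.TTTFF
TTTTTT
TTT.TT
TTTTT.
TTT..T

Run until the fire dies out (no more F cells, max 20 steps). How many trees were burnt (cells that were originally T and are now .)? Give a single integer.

Step 1: +3 fires, +2 burnt (F count now 3)
Step 2: +4 fires, +3 burnt (F count now 4)
Step 3: +3 fires, +4 burnt (F count now 3)
Step 4: +3 fires, +3 burnt (F count now 3)
Step 5: +3 fires, +3 burnt (F count now 3)
Step 6: +3 fires, +3 burnt (F count now 3)
Step 7: +2 fires, +3 burnt (F count now 2)
Step 8: +1 fires, +2 burnt (F count now 1)
Step 9: +0 fires, +1 burnt (F count now 0)
Fire out after step 9
Initially T: 23, now '.': 29
Total burnt (originally-T cells now '.'): 22

Answer: 22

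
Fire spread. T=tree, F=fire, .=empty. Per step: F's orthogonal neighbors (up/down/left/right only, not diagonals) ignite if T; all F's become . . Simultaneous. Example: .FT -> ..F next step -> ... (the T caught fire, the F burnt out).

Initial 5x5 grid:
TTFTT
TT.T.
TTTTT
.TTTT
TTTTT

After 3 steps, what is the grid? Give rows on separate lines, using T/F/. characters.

Step 1: 2 trees catch fire, 1 burn out
  TF.FT
  TT.T.
  TTTTT
  .TTTT
  TTTTT
Step 2: 4 trees catch fire, 2 burn out
  F...F
  TF.F.
  TTTTT
  .TTTT
  TTTTT
Step 3: 3 trees catch fire, 4 burn out
  .....
  F....
  TFTFT
  .TTTT
  TTTTT

.....
F....
TFTFT
.TTTT
TTTTT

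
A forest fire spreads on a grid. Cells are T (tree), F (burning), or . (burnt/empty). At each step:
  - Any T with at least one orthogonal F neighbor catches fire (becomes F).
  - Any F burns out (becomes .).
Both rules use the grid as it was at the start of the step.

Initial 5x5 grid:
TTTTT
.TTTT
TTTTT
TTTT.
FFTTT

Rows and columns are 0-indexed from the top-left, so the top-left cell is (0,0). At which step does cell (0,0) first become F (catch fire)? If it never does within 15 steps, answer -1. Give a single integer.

Step 1: cell (0,0)='T' (+3 fires, +2 burnt)
Step 2: cell (0,0)='T' (+4 fires, +3 burnt)
Step 3: cell (0,0)='T' (+4 fires, +4 burnt)
Step 4: cell (0,0)='T' (+3 fires, +4 burnt)
Step 5: cell (0,0)='F' (+4 fires, +3 burnt)
  -> target ignites at step 5
Step 6: cell (0,0)='.' (+2 fires, +4 burnt)
Step 7: cell (0,0)='.' (+1 fires, +2 burnt)
Step 8: cell (0,0)='.' (+0 fires, +1 burnt)
  fire out at step 8

5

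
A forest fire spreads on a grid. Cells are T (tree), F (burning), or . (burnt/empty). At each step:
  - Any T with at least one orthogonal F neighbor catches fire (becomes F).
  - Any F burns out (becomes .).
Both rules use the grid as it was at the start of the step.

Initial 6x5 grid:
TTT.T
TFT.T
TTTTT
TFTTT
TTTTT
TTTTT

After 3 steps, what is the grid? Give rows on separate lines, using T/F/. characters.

Step 1: 7 trees catch fire, 2 burn out
  TFT.T
  F.F.T
  TFTTT
  F.FTT
  TFTTT
  TTTTT
Step 2: 8 trees catch fire, 7 burn out
  F.F.T
  ....T
  F.FTT
  ...FT
  F.FTT
  TFTTT
Step 3: 5 trees catch fire, 8 burn out
  ....T
  ....T
  ...FT
  ....F
  ...FT
  F.FTT

....T
....T
...FT
....F
...FT
F.FTT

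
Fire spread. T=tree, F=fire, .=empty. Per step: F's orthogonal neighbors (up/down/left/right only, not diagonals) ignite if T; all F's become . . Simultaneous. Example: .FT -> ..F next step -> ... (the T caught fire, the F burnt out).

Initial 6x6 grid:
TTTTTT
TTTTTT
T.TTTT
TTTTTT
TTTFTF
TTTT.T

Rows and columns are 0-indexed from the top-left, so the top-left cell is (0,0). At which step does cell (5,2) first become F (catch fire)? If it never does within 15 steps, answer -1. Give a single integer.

Step 1: cell (5,2)='T' (+6 fires, +2 burnt)
Step 2: cell (5,2)='F' (+6 fires, +6 burnt)
  -> target ignites at step 2
Step 3: cell (5,2)='.' (+7 fires, +6 burnt)
Step 4: cell (5,2)='.' (+6 fires, +7 burnt)
Step 5: cell (5,2)='.' (+4 fires, +6 burnt)
Step 6: cell (5,2)='.' (+2 fires, +4 burnt)
Step 7: cell (5,2)='.' (+1 fires, +2 burnt)
Step 8: cell (5,2)='.' (+0 fires, +1 burnt)
  fire out at step 8

2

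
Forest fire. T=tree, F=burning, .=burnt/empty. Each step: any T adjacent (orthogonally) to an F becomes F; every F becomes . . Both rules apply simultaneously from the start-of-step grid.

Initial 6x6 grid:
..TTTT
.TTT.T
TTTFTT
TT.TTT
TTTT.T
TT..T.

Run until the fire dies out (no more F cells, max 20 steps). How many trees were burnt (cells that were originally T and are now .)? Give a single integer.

Answer: 25

Derivation:
Step 1: +4 fires, +1 burnt (F count now 4)
Step 2: +6 fires, +4 burnt (F count now 6)
Step 3: +8 fires, +6 burnt (F count now 8)
Step 4: +4 fires, +8 burnt (F count now 4)
Step 5: +2 fires, +4 burnt (F count now 2)
Step 6: +1 fires, +2 burnt (F count now 1)
Step 7: +0 fires, +1 burnt (F count now 0)
Fire out after step 7
Initially T: 26, now '.': 35
Total burnt (originally-T cells now '.'): 25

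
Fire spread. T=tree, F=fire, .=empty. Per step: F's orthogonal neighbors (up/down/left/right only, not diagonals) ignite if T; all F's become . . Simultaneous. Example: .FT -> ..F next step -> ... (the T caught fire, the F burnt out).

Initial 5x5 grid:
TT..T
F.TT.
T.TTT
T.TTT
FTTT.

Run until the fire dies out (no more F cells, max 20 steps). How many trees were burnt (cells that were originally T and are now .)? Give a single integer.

Answer: 15

Derivation:
Step 1: +4 fires, +2 burnt (F count now 4)
Step 2: +2 fires, +4 burnt (F count now 2)
Step 3: +2 fires, +2 burnt (F count now 2)
Step 4: +2 fires, +2 burnt (F count now 2)
Step 5: +3 fires, +2 burnt (F count now 3)
Step 6: +2 fires, +3 burnt (F count now 2)
Step 7: +0 fires, +2 burnt (F count now 0)
Fire out after step 7
Initially T: 16, now '.': 24
Total burnt (originally-T cells now '.'): 15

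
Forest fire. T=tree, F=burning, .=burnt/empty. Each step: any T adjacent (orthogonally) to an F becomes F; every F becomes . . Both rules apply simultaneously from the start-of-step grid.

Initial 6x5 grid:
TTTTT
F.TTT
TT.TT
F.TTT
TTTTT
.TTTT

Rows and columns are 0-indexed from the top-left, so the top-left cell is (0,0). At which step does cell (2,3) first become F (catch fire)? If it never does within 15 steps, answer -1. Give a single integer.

Step 1: cell (2,3)='T' (+3 fires, +2 burnt)
Step 2: cell (2,3)='T' (+3 fires, +3 burnt)
Step 3: cell (2,3)='T' (+3 fires, +3 burnt)
Step 4: cell (2,3)='T' (+5 fires, +3 burnt)
Step 5: cell (2,3)='T' (+5 fires, +5 burnt)
Step 6: cell (2,3)='F' (+4 fires, +5 burnt)
  -> target ignites at step 6
Step 7: cell (2,3)='.' (+1 fires, +4 burnt)
Step 8: cell (2,3)='.' (+0 fires, +1 burnt)
  fire out at step 8

6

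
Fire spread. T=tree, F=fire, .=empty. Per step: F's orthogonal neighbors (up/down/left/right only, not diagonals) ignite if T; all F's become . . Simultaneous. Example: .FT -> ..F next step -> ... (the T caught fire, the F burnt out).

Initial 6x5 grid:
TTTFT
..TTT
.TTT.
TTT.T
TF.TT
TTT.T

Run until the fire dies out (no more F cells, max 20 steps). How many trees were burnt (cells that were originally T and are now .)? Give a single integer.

Step 1: +6 fires, +2 burnt (F count now 6)
Step 2: +9 fires, +6 burnt (F count now 9)
Step 3: +2 fires, +9 burnt (F count now 2)
Step 4: +0 fires, +2 burnt (F count now 0)
Fire out after step 4
Initially T: 21, now '.': 26
Total burnt (originally-T cells now '.'): 17

Answer: 17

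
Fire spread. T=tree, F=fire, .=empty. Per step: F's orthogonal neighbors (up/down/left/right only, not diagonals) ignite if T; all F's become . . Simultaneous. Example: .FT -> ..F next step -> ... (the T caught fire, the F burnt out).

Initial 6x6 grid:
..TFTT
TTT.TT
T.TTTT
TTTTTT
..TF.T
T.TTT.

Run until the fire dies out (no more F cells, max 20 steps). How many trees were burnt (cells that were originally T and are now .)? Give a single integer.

Step 1: +5 fires, +2 burnt (F count now 5)
Step 2: +8 fires, +5 burnt (F count now 8)
Step 3: +6 fires, +8 burnt (F count now 6)
Step 4: +4 fires, +6 burnt (F count now 4)
Step 5: +1 fires, +4 burnt (F count now 1)
Step 6: +0 fires, +1 burnt (F count now 0)
Fire out after step 6
Initially T: 25, now '.': 35
Total burnt (originally-T cells now '.'): 24

Answer: 24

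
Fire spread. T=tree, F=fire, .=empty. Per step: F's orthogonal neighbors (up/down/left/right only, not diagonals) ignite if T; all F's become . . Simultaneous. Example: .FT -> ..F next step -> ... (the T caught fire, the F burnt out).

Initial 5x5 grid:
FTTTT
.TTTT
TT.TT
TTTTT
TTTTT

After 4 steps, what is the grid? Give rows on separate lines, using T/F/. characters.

Step 1: 1 trees catch fire, 1 burn out
  .FTTT
  .TTTT
  TT.TT
  TTTTT
  TTTTT
Step 2: 2 trees catch fire, 1 burn out
  ..FTT
  .FTTT
  TT.TT
  TTTTT
  TTTTT
Step 3: 3 trees catch fire, 2 burn out
  ...FT
  ..FTT
  TF.TT
  TTTTT
  TTTTT
Step 4: 4 trees catch fire, 3 burn out
  ....F
  ...FT
  F..TT
  TFTTT
  TTTTT

....F
...FT
F..TT
TFTTT
TTTTT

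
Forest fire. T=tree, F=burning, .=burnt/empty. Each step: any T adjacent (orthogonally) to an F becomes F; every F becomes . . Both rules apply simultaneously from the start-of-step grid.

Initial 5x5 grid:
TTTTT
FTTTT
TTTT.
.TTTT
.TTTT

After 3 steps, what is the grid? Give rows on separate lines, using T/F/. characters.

Step 1: 3 trees catch fire, 1 burn out
  FTTTT
  .FTTT
  FTTT.
  .TTTT
  .TTTT
Step 2: 3 trees catch fire, 3 burn out
  .FTTT
  ..FTT
  .FTT.
  .TTTT
  .TTTT
Step 3: 4 trees catch fire, 3 burn out
  ..FTT
  ...FT
  ..FT.
  .FTTT
  .TTTT

..FTT
...FT
..FT.
.FTTT
.TTTT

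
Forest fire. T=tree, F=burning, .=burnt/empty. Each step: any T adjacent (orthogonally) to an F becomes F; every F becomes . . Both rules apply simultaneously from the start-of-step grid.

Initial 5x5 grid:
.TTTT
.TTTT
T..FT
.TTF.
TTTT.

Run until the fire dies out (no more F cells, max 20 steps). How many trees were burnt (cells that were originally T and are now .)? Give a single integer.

Step 1: +4 fires, +2 burnt (F count now 4)
Step 2: +5 fires, +4 burnt (F count now 5)
Step 3: +4 fires, +5 burnt (F count now 4)
Step 4: +2 fires, +4 burnt (F count now 2)
Step 5: +0 fires, +2 burnt (F count now 0)
Fire out after step 5
Initially T: 16, now '.': 24
Total burnt (originally-T cells now '.'): 15

Answer: 15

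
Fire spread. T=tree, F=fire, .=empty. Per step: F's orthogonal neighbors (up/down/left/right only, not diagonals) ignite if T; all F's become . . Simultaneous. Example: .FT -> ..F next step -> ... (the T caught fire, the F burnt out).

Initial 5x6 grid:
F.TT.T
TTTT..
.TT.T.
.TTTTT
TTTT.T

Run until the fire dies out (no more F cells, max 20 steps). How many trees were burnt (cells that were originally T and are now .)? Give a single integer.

Answer: 19

Derivation:
Step 1: +1 fires, +1 burnt (F count now 1)
Step 2: +1 fires, +1 burnt (F count now 1)
Step 3: +2 fires, +1 burnt (F count now 2)
Step 4: +4 fires, +2 burnt (F count now 4)
Step 5: +3 fires, +4 burnt (F count now 3)
Step 6: +3 fires, +3 burnt (F count now 3)
Step 7: +2 fires, +3 burnt (F count now 2)
Step 8: +2 fires, +2 burnt (F count now 2)
Step 9: +1 fires, +2 burnt (F count now 1)
Step 10: +0 fires, +1 burnt (F count now 0)
Fire out after step 10
Initially T: 20, now '.': 29
Total burnt (originally-T cells now '.'): 19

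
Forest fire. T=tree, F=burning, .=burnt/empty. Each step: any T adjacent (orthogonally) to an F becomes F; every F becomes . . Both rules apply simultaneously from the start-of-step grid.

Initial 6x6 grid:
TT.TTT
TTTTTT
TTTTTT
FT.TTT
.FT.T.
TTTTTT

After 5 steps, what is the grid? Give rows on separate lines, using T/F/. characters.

Step 1: 4 trees catch fire, 2 burn out
  TT.TTT
  TTTTTT
  FTTTTT
  .F.TTT
  ..F.T.
  TFTTTT
Step 2: 4 trees catch fire, 4 burn out
  TT.TTT
  FTTTTT
  .FTTTT
  ...TTT
  ....T.
  F.FTTT
Step 3: 4 trees catch fire, 4 burn out
  FT.TTT
  .FTTTT
  ..FTTT
  ...TTT
  ....T.
  ...FTT
Step 4: 4 trees catch fire, 4 burn out
  .F.TTT
  ..FTTT
  ...FTT
  ...TTT
  ....T.
  ....FT
Step 5: 5 trees catch fire, 4 burn out
  ...TTT
  ...FTT
  ....FT
  ...FTT
  ....F.
  .....F

...TTT
...FTT
....FT
...FTT
....F.
.....F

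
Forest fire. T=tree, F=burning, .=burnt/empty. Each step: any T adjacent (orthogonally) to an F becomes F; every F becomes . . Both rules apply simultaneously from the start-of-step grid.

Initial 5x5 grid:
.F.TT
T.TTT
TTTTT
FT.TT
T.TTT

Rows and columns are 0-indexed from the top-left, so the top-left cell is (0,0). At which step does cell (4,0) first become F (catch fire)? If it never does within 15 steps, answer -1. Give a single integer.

Step 1: cell (4,0)='F' (+3 fires, +2 burnt)
  -> target ignites at step 1
Step 2: cell (4,0)='.' (+2 fires, +3 burnt)
Step 3: cell (4,0)='.' (+1 fires, +2 burnt)
Step 4: cell (4,0)='.' (+2 fires, +1 burnt)
Step 5: cell (4,0)='.' (+3 fires, +2 burnt)
Step 6: cell (4,0)='.' (+4 fires, +3 burnt)
Step 7: cell (4,0)='.' (+3 fires, +4 burnt)
Step 8: cell (4,0)='.' (+0 fires, +3 burnt)
  fire out at step 8

1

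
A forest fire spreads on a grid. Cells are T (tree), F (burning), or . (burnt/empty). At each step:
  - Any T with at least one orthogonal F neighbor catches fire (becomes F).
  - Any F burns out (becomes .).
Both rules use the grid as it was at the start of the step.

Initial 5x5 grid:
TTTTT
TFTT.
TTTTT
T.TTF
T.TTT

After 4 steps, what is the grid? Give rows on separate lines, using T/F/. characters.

Step 1: 7 trees catch fire, 2 burn out
  TFTTT
  F.FT.
  TFTTF
  T.TF.
  T.TTF
Step 2: 8 trees catch fire, 7 burn out
  F.FTT
  ...F.
  F.FF.
  T.F..
  T.TF.
Step 3: 3 trees catch fire, 8 burn out
  ...FT
  .....
  .....
  F....
  T.F..
Step 4: 2 trees catch fire, 3 burn out
  ....F
  .....
  .....
  .....
  F....

....F
.....
.....
.....
F....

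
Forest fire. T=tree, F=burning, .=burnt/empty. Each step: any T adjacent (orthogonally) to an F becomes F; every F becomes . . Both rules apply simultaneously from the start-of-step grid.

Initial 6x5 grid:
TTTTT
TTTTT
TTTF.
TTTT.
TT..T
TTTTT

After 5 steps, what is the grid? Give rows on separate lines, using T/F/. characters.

Step 1: 3 trees catch fire, 1 burn out
  TTTTT
  TTTFT
  TTF..
  TTTF.
  TT..T
  TTTTT
Step 2: 5 trees catch fire, 3 burn out
  TTTFT
  TTF.F
  TF...
  TTF..
  TT..T
  TTTTT
Step 3: 5 trees catch fire, 5 burn out
  TTF.F
  TF...
  F....
  TF...
  TT..T
  TTTTT
Step 4: 4 trees catch fire, 5 burn out
  TF...
  F....
  .....
  F....
  TF..T
  TTTTT
Step 5: 3 trees catch fire, 4 burn out
  F....
  .....
  .....
  .....
  F...T
  TFTTT

F....
.....
.....
.....
F...T
TFTTT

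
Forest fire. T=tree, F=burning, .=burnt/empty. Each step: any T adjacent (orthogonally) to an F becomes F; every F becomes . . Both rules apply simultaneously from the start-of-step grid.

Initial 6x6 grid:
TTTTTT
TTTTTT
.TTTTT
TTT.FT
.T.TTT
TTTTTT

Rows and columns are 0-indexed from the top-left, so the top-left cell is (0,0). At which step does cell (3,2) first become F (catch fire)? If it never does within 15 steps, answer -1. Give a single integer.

Step 1: cell (3,2)='T' (+3 fires, +1 burnt)
Step 2: cell (3,2)='T' (+6 fires, +3 burnt)
Step 3: cell (3,2)='T' (+6 fires, +6 burnt)
Step 4: cell (3,2)='F' (+6 fires, +6 burnt)
  -> target ignites at step 4
Step 5: cell (3,2)='.' (+4 fires, +6 burnt)
Step 6: cell (3,2)='.' (+5 fires, +4 burnt)
Step 7: cell (3,2)='.' (+1 fires, +5 burnt)
Step 8: cell (3,2)='.' (+0 fires, +1 burnt)
  fire out at step 8

4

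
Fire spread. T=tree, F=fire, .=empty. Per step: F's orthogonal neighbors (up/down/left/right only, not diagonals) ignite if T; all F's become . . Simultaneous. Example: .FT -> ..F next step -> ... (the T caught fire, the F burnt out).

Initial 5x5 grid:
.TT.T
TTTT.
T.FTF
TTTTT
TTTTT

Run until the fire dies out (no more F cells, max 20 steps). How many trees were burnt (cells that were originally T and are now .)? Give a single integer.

Answer: 18

Derivation:
Step 1: +4 fires, +2 burnt (F count now 4)
Step 2: +7 fires, +4 burnt (F count now 7)
Step 3: +5 fires, +7 burnt (F count now 5)
Step 4: +2 fires, +5 burnt (F count now 2)
Step 5: +0 fires, +2 burnt (F count now 0)
Fire out after step 5
Initially T: 19, now '.': 24
Total burnt (originally-T cells now '.'): 18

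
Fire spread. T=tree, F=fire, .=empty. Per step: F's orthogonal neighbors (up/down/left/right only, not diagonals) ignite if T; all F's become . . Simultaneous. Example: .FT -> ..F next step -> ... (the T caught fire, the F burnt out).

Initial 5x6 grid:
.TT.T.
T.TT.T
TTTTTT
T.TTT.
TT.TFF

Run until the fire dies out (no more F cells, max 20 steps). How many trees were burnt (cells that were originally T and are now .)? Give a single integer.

Step 1: +2 fires, +2 burnt (F count now 2)
Step 2: +2 fires, +2 burnt (F count now 2)
Step 3: +3 fires, +2 burnt (F count now 3)
Step 4: +3 fires, +3 burnt (F count now 3)
Step 5: +2 fires, +3 burnt (F count now 2)
Step 6: +2 fires, +2 burnt (F count now 2)
Step 7: +3 fires, +2 burnt (F count now 3)
Step 8: +1 fires, +3 burnt (F count now 1)
Step 9: +1 fires, +1 burnt (F count now 1)
Step 10: +0 fires, +1 burnt (F count now 0)
Fire out after step 10
Initially T: 20, now '.': 29
Total burnt (originally-T cells now '.'): 19

Answer: 19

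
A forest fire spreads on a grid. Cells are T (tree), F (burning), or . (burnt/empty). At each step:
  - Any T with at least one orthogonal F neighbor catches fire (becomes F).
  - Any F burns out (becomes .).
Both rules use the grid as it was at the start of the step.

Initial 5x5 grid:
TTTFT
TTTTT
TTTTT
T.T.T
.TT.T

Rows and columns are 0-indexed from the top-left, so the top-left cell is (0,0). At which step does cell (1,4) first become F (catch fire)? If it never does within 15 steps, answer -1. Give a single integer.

Step 1: cell (1,4)='T' (+3 fires, +1 burnt)
Step 2: cell (1,4)='F' (+4 fires, +3 burnt)
  -> target ignites at step 2
Step 3: cell (1,4)='.' (+4 fires, +4 burnt)
Step 4: cell (1,4)='.' (+4 fires, +4 burnt)
Step 5: cell (1,4)='.' (+3 fires, +4 burnt)
Step 6: cell (1,4)='.' (+2 fires, +3 burnt)
Step 7: cell (1,4)='.' (+0 fires, +2 burnt)
  fire out at step 7

2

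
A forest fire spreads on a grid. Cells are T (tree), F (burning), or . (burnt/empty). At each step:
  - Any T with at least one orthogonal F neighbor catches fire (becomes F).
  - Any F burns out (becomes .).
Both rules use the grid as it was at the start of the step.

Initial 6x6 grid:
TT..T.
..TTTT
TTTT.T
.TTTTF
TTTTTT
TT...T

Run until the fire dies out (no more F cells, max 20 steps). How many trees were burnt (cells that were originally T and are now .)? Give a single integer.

Answer: 23

Derivation:
Step 1: +3 fires, +1 burnt (F count now 3)
Step 2: +4 fires, +3 burnt (F count now 4)
Step 3: +4 fires, +4 burnt (F count now 4)
Step 4: +5 fires, +4 burnt (F count now 5)
Step 5: +3 fires, +5 burnt (F count now 3)
Step 6: +3 fires, +3 burnt (F count now 3)
Step 7: +1 fires, +3 burnt (F count now 1)
Step 8: +0 fires, +1 burnt (F count now 0)
Fire out after step 8
Initially T: 25, now '.': 34
Total burnt (originally-T cells now '.'): 23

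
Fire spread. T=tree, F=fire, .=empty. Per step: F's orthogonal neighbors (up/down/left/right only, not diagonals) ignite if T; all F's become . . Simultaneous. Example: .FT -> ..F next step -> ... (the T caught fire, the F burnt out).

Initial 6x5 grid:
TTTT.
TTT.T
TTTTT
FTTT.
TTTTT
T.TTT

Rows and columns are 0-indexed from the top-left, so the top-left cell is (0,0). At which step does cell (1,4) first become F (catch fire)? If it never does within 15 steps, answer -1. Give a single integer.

Step 1: cell (1,4)='T' (+3 fires, +1 burnt)
Step 2: cell (1,4)='T' (+5 fires, +3 burnt)
Step 3: cell (1,4)='T' (+5 fires, +5 burnt)
Step 4: cell (1,4)='T' (+5 fires, +5 burnt)
Step 5: cell (1,4)='T' (+4 fires, +5 burnt)
Step 6: cell (1,4)='F' (+3 fires, +4 burnt)
  -> target ignites at step 6
Step 7: cell (1,4)='.' (+0 fires, +3 burnt)
  fire out at step 7

6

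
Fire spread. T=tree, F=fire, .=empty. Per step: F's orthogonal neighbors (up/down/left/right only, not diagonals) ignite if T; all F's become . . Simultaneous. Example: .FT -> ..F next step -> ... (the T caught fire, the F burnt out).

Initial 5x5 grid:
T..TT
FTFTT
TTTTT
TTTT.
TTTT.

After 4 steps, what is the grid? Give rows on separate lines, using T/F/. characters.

Step 1: 5 trees catch fire, 2 burn out
  F..TT
  .F.FT
  FTFTT
  TTTT.
  TTTT.
Step 2: 6 trees catch fire, 5 burn out
  ...FT
  ....F
  .F.FT
  FTFT.
  TTTT.
Step 3: 6 trees catch fire, 6 burn out
  ....F
  .....
  ....F
  .F.F.
  FTFT.
Step 4: 2 trees catch fire, 6 burn out
  .....
  .....
  .....
  .....
  .F.F.

.....
.....
.....
.....
.F.F.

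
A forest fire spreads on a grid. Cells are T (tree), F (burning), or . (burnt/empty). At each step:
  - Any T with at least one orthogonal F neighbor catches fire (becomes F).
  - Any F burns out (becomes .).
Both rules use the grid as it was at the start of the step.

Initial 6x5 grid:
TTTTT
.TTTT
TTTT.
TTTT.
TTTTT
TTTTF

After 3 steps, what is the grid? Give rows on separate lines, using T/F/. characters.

Step 1: 2 trees catch fire, 1 burn out
  TTTTT
  .TTTT
  TTTT.
  TTTT.
  TTTTF
  TTTF.
Step 2: 2 trees catch fire, 2 burn out
  TTTTT
  .TTTT
  TTTT.
  TTTT.
  TTTF.
  TTF..
Step 3: 3 trees catch fire, 2 burn out
  TTTTT
  .TTTT
  TTTT.
  TTTF.
  TTF..
  TF...

TTTTT
.TTTT
TTTT.
TTTF.
TTF..
TF...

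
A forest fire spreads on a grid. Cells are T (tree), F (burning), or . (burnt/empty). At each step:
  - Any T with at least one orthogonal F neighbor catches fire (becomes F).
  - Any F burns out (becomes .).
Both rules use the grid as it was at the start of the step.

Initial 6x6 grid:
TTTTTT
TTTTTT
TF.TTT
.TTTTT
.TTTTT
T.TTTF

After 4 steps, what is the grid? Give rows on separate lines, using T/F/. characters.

Step 1: 5 trees catch fire, 2 burn out
  TTTTTT
  TFTTTT
  F..TTT
  .FTTTT
  .TTTTF
  T.TTF.
Step 2: 8 trees catch fire, 5 burn out
  TFTTTT
  F.FTTT
  ...TTT
  ..FTTF
  .FTTF.
  T.TF..
Step 3: 9 trees catch fire, 8 burn out
  F.FTTT
  ...FTT
  ...TTF
  ...FF.
  ..FF..
  T.F...
Step 4: 5 trees catch fire, 9 burn out
  ...FTT
  ....FF
  ...FF.
  ......
  ......
  T.....

...FTT
....FF
...FF.
......
......
T.....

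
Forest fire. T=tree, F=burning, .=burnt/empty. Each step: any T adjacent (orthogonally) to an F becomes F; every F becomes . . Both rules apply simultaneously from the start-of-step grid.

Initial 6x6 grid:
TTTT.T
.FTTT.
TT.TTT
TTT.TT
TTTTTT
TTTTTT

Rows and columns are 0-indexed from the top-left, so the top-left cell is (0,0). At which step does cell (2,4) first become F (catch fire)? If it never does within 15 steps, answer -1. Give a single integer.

Step 1: cell (2,4)='T' (+3 fires, +1 burnt)
Step 2: cell (2,4)='T' (+5 fires, +3 burnt)
Step 3: cell (2,4)='T' (+6 fires, +5 burnt)
Step 4: cell (2,4)='F' (+4 fires, +6 burnt)
  -> target ignites at step 4
Step 5: cell (2,4)='.' (+5 fires, +4 burnt)
Step 6: cell (2,4)='.' (+3 fires, +5 burnt)
Step 7: cell (2,4)='.' (+2 fires, +3 burnt)
Step 8: cell (2,4)='.' (+1 fires, +2 burnt)
Step 9: cell (2,4)='.' (+0 fires, +1 burnt)
  fire out at step 9

4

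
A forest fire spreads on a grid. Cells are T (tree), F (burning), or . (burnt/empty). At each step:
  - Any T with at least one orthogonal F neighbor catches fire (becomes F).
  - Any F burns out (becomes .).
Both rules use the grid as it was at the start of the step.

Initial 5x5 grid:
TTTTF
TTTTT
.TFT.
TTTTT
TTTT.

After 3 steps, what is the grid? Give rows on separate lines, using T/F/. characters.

Step 1: 6 trees catch fire, 2 burn out
  TTTF.
  TTFTF
  .F.F.
  TTFTT
  TTTT.
Step 2: 6 trees catch fire, 6 burn out
  TTF..
  TF.F.
  .....
  TF.FT
  TTFT.
Step 3: 6 trees catch fire, 6 burn out
  TF...
  F....
  .....
  F...F
  TF.F.

TF...
F....
.....
F...F
TF.F.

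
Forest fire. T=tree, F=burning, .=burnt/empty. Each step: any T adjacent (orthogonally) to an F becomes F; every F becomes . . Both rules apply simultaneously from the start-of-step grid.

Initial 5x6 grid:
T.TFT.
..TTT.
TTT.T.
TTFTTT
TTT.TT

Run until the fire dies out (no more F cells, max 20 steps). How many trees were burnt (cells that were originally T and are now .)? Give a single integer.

Answer: 19

Derivation:
Step 1: +7 fires, +2 burnt (F count now 7)
Step 2: +6 fires, +7 burnt (F count now 6)
Step 3: +5 fires, +6 burnt (F count now 5)
Step 4: +1 fires, +5 burnt (F count now 1)
Step 5: +0 fires, +1 burnt (F count now 0)
Fire out after step 5
Initially T: 20, now '.': 29
Total burnt (originally-T cells now '.'): 19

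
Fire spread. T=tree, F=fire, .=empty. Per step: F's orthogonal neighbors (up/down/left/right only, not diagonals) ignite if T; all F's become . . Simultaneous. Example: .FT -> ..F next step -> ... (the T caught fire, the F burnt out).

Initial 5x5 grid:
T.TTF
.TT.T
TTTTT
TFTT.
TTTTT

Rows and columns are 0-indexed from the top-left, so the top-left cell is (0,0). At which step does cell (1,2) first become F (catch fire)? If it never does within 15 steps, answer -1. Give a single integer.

Step 1: cell (1,2)='T' (+6 fires, +2 burnt)
Step 2: cell (1,2)='T' (+8 fires, +6 burnt)
Step 3: cell (1,2)='F' (+3 fires, +8 burnt)
  -> target ignites at step 3
Step 4: cell (1,2)='.' (+1 fires, +3 burnt)
Step 5: cell (1,2)='.' (+0 fires, +1 burnt)
  fire out at step 5

3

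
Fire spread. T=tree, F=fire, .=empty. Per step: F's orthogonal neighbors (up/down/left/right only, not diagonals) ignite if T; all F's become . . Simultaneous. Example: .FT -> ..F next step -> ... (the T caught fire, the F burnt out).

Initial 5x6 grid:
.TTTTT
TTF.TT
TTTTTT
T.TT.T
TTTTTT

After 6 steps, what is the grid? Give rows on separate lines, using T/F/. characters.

Step 1: 3 trees catch fire, 1 burn out
  .TFTTT
  TF..TT
  TTFTTT
  T.TT.T
  TTTTTT
Step 2: 6 trees catch fire, 3 burn out
  .F.FTT
  F...TT
  TF.FTT
  T.FT.T
  TTTTTT
Step 3: 5 trees catch fire, 6 burn out
  ....FT
  ....TT
  F...FT
  T..F.T
  TTFTTT
Step 4: 6 trees catch fire, 5 burn out
  .....F
  ....FT
  .....F
  F....T
  TF.FTT
Step 5: 4 trees catch fire, 6 burn out
  ......
  .....F
  ......
  .....F
  F...FT
Step 6: 1 trees catch fire, 4 burn out
  ......
  ......
  ......
  ......
  .....F

......
......
......
......
.....F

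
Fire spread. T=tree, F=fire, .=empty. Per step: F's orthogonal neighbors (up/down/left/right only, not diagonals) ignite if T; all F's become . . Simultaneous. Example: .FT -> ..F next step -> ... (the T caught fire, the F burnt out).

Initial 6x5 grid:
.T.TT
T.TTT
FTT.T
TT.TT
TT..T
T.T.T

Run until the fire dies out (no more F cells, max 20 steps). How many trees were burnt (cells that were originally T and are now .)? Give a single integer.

Answer: 18

Derivation:
Step 1: +3 fires, +1 burnt (F count now 3)
Step 2: +3 fires, +3 burnt (F count now 3)
Step 3: +3 fires, +3 burnt (F count now 3)
Step 4: +1 fires, +3 burnt (F count now 1)
Step 5: +2 fires, +1 burnt (F count now 2)
Step 6: +2 fires, +2 burnt (F count now 2)
Step 7: +1 fires, +2 burnt (F count now 1)
Step 8: +2 fires, +1 burnt (F count now 2)
Step 9: +1 fires, +2 burnt (F count now 1)
Step 10: +0 fires, +1 burnt (F count now 0)
Fire out after step 10
Initially T: 20, now '.': 28
Total burnt (originally-T cells now '.'): 18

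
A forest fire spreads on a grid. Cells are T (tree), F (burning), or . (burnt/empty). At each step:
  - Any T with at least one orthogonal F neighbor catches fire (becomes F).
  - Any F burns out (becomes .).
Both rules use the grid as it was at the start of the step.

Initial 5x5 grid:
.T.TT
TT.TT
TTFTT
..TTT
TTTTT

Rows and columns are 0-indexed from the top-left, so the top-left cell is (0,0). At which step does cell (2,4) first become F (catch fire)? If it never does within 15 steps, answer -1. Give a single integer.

Step 1: cell (2,4)='T' (+3 fires, +1 burnt)
Step 2: cell (2,4)='F' (+6 fires, +3 burnt)
  -> target ignites at step 2
Step 3: cell (2,4)='.' (+7 fires, +6 burnt)
Step 4: cell (2,4)='.' (+3 fires, +7 burnt)
Step 5: cell (2,4)='.' (+0 fires, +3 burnt)
  fire out at step 5

2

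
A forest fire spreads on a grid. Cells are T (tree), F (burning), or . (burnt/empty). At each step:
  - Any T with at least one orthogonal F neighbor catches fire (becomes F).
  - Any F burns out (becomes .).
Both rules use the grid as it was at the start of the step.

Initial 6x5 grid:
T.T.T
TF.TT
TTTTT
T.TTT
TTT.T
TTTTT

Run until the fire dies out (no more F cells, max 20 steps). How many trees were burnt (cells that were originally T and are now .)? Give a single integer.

Step 1: +2 fires, +1 burnt (F count now 2)
Step 2: +3 fires, +2 burnt (F count now 3)
Step 3: +3 fires, +3 burnt (F count now 3)
Step 4: +5 fires, +3 burnt (F count now 5)
Step 5: +5 fires, +5 burnt (F count now 5)
Step 6: +4 fires, +5 burnt (F count now 4)
Step 7: +1 fires, +4 burnt (F count now 1)
Step 8: +0 fires, +1 burnt (F count now 0)
Fire out after step 8
Initially T: 24, now '.': 29
Total burnt (originally-T cells now '.'): 23

Answer: 23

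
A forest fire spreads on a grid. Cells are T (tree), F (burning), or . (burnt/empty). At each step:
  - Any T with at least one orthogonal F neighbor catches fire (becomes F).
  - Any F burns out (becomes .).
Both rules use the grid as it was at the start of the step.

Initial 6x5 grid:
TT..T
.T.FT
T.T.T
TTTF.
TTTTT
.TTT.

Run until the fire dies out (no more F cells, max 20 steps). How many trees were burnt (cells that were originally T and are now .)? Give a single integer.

Step 1: +3 fires, +2 burnt (F count now 3)
Step 2: +7 fires, +3 burnt (F count now 7)
Step 3: +3 fires, +7 burnt (F count now 3)
Step 4: +3 fires, +3 burnt (F count now 3)
Step 5: +0 fires, +3 burnt (F count now 0)
Fire out after step 5
Initially T: 19, now '.': 27
Total burnt (originally-T cells now '.'): 16

Answer: 16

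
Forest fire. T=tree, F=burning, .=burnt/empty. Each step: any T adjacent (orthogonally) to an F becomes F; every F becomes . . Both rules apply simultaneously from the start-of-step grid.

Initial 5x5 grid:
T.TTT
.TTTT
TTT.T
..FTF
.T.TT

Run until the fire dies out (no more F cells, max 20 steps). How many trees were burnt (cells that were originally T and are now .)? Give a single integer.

Step 1: +4 fires, +2 burnt (F count now 4)
Step 2: +4 fires, +4 burnt (F count now 4)
Step 3: +5 fires, +4 burnt (F count now 5)
Step 4: +1 fires, +5 burnt (F count now 1)
Step 5: +0 fires, +1 burnt (F count now 0)
Fire out after step 5
Initially T: 16, now '.': 23
Total burnt (originally-T cells now '.'): 14

Answer: 14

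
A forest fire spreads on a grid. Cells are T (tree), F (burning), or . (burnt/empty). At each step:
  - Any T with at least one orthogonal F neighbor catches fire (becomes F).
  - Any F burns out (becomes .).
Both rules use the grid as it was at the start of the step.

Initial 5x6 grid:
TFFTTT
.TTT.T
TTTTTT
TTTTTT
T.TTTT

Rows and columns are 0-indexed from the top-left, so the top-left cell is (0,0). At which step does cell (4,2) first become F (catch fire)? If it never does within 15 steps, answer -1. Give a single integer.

Step 1: cell (4,2)='T' (+4 fires, +2 burnt)
Step 2: cell (4,2)='T' (+4 fires, +4 burnt)
Step 3: cell (4,2)='T' (+5 fires, +4 burnt)
Step 4: cell (4,2)='F' (+5 fires, +5 burnt)
  -> target ignites at step 4
Step 5: cell (4,2)='.' (+4 fires, +5 burnt)
Step 6: cell (4,2)='.' (+2 fires, +4 burnt)
Step 7: cell (4,2)='.' (+1 fires, +2 burnt)
Step 8: cell (4,2)='.' (+0 fires, +1 burnt)
  fire out at step 8

4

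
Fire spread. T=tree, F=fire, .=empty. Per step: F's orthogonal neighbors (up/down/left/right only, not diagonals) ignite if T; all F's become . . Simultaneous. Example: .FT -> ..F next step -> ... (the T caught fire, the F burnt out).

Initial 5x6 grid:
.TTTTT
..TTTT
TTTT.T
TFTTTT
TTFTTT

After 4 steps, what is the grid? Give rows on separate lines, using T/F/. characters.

Step 1: 5 trees catch fire, 2 burn out
  .TTTTT
  ..TTTT
  TFTT.T
  F.FTTT
  TF.FTT
Step 2: 5 trees catch fire, 5 burn out
  .TTTTT
  ..TTTT
  F.FT.T
  ...FTT
  F...FT
Step 3: 4 trees catch fire, 5 burn out
  .TTTTT
  ..FTTT
  ...F.T
  ....FT
  .....F
Step 4: 3 trees catch fire, 4 burn out
  .TFTTT
  ...FTT
  .....T
  .....F
  ......

.TFTTT
...FTT
.....T
.....F
......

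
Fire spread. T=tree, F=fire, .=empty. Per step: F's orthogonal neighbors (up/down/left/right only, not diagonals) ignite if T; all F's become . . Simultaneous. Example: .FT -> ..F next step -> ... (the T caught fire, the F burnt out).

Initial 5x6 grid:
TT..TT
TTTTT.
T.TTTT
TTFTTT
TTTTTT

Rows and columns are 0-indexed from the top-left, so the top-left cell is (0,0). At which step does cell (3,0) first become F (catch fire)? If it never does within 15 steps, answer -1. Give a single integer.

Step 1: cell (3,0)='T' (+4 fires, +1 burnt)
Step 2: cell (3,0)='F' (+6 fires, +4 burnt)
  -> target ignites at step 2
Step 3: cell (3,0)='.' (+7 fires, +6 burnt)
Step 4: cell (3,0)='.' (+5 fires, +7 burnt)
Step 5: cell (3,0)='.' (+2 fires, +5 burnt)
Step 6: cell (3,0)='.' (+1 fires, +2 burnt)
Step 7: cell (3,0)='.' (+0 fires, +1 burnt)
  fire out at step 7

2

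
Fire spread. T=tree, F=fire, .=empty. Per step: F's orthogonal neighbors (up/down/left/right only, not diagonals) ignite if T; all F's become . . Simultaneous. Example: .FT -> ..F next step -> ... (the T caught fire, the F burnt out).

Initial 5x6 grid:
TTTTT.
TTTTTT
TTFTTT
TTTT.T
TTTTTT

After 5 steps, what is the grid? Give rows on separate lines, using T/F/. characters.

Step 1: 4 trees catch fire, 1 burn out
  TTTTT.
  TTFTTT
  TF.FTT
  TTFT.T
  TTTTTT
Step 2: 8 trees catch fire, 4 burn out
  TTFTT.
  TF.FTT
  F...FT
  TF.F.T
  TTFTTT
Step 3: 8 trees catch fire, 8 burn out
  TF.FT.
  F...FT
  .....F
  F....T
  TF.FTT
Step 4: 6 trees catch fire, 8 burn out
  F...F.
  .....F
  ......
  .....F
  F...FT
Step 5: 1 trees catch fire, 6 burn out
  ......
  ......
  ......
  ......
  .....F

......
......
......
......
.....F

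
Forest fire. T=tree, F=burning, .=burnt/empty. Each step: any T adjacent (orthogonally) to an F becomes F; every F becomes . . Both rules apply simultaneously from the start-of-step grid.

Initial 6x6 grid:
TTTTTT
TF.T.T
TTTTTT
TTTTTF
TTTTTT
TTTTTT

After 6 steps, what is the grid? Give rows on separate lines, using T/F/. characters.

Step 1: 6 trees catch fire, 2 burn out
  TFTTTT
  F..T.T
  TFTTTF
  TTTTF.
  TTTTTF
  TTTTTT
Step 2: 10 trees catch fire, 6 burn out
  F.FTTT
  ...T.F
  F.FTF.
  TFTF..
  TTTTF.
  TTTTTF
Step 3: 8 trees catch fire, 10 burn out
  ...FTF
  ...T..
  ...F..
  F.F...
  TFTF..
  TTTTF.
Step 4: 6 trees catch fire, 8 burn out
  ....F.
  ...F..
  ......
  ......
  F.F...
  TFTF..
Step 5: 2 trees catch fire, 6 burn out
  ......
  ......
  ......
  ......
  ......
  F.F...
Step 6: 0 trees catch fire, 2 burn out
  ......
  ......
  ......
  ......
  ......
  ......

......
......
......
......
......
......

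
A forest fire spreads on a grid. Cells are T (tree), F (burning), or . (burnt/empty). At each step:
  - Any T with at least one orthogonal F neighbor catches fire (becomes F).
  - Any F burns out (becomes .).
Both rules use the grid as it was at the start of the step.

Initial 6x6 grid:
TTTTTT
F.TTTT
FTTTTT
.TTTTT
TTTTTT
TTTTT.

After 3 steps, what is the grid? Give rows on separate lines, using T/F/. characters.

Step 1: 2 trees catch fire, 2 burn out
  FTTTTT
  ..TTTT
  .FTTTT
  .TTTTT
  TTTTTT
  TTTTT.
Step 2: 3 trees catch fire, 2 burn out
  .FTTTT
  ..TTTT
  ..FTTT
  .FTTTT
  TTTTTT
  TTTTT.
Step 3: 5 trees catch fire, 3 burn out
  ..FTTT
  ..FTTT
  ...FTT
  ..FTTT
  TFTTTT
  TTTTT.

..FTTT
..FTTT
...FTT
..FTTT
TFTTTT
TTTTT.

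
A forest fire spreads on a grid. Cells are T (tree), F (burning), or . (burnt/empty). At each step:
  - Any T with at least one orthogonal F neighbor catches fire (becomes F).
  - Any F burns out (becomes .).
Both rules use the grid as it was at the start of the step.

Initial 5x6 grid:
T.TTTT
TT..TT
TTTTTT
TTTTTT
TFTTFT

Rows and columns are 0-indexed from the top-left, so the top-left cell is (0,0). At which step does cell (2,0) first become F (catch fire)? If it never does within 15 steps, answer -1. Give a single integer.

Step 1: cell (2,0)='T' (+6 fires, +2 burnt)
Step 2: cell (2,0)='T' (+6 fires, +6 burnt)
Step 3: cell (2,0)='F' (+6 fires, +6 burnt)
  -> target ignites at step 3
Step 4: cell (2,0)='.' (+3 fires, +6 burnt)
Step 5: cell (2,0)='.' (+3 fires, +3 burnt)
Step 6: cell (2,0)='.' (+1 fires, +3 burnt)
Step 7: cell (2,0)='.' (+0 fires, +1 burnt)
  fire out at step 7

3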